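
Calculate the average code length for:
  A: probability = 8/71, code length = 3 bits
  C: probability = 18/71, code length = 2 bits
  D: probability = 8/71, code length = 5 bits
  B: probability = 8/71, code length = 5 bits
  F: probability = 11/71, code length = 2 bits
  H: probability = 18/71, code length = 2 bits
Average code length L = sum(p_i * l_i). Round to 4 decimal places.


Weighted contributions p_i * l_i:
  A: (8/71) * 3 = 24/71
  C: (18/71) * 2 = 36/71
  D: (8/71) * 5 = 40/71
  B: (8/71) * 5 = 40/71
  F: (11/71) * 2 = 22/71
  H: (18/71) * 2 = 36/71
Sum = (24 + 36 + 40 + 40 + 22 + 36)/71 = 198/71

L = 198/71 = 2.7887 bits/symbol


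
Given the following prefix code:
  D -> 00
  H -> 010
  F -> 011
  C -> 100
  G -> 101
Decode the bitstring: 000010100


Decoding step by step:
Bits 00 -> D
Bits 00 -> D
Bits 101 -> G
Bits 00 -> D


Decoded message: DDGD


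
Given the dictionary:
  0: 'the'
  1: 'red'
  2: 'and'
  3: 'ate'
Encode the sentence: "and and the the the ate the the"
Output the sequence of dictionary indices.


Look up each word in the dictionary:
  'and' -> 2
  'and' -> 2
  'the' -> 0
  'the' -> 0
  'the' -> 0
  'ate' -> 3
  'the' -> 0
  'the' -> 0

Encoded: [2, 2, 0, 0, 0, 3, 0, 0]


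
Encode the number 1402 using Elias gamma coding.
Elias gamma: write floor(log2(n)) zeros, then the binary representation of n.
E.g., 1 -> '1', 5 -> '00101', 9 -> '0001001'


num_bits = floor(log2(1402)) + 1 = 11
leading_zeros = num_bits - 1 = 10
binary(1402) = 10101111010

Elias gamma(1402) = '0000000000' + '10101111010' = 000000000010101111010 (21 bits)


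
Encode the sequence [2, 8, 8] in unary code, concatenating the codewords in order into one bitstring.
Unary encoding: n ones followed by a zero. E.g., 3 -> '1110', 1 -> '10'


Encode each number as n ones followed by a terminating 0:
  2 -> 110 (3 bits)
  8 -> 111111110 (9 bits)
  8 -> 111111110 (9 bits)
Total length = 3 + 9 + 9 = 21 bits.

Unary([2, 8, 8]) = 110111111110111111110 (21 bits)


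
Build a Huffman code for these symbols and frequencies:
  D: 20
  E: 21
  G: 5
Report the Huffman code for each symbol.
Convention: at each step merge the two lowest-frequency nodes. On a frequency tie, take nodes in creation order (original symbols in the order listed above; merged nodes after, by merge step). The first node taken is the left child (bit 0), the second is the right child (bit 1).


Huffman tree construction:
Step 1: Merge G(5) + D(20) = 25
Step 2: Merge E(21) + (G+D)(25) = 46
Read each symbol's code off the tree from the root (left child = 0, right child = 1).

Codes:
  D: 11 (length 2)
  E: 0 (length 1)
  G: 10 (length 2)
Average code length: 71/46 = 1.5435 bits/symbol


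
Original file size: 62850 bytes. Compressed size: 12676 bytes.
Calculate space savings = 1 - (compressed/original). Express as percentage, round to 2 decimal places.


ratio = compressed/original = 12676/62850 = 0.201687
savings = 1 - ratio = 1 - 0.201687 = 0.798313
as a percentage: 0.798313 * 100 = 79.83%

Space savings = 1 - 12676/62850 = 79.83%


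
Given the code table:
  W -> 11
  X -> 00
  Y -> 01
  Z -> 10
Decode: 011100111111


Decoding:
01 -> Y
11 -> W
00 -> X
11 -> W
11 -> W
11 -> W


Result: YWXWWW


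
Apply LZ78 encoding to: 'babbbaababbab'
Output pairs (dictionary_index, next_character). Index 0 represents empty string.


LZ78 encoding steps:
Dictionary: {0: ''}
Step 1: w='' (idx 0), next='b' -> output (0, 'b'), add 'b' as idx 1
Step 2: w='' (idx 0), next='a' -> output (0, 'a'), add 'a' as idx 2
Step 3: w='b' (idx 1), next='b' -> output (1, 'b'), add 'bb' as idx 3
Step 4: w='b' (idx 1), next='a' -> output (1, 'a'), add 'ba' as idx 4
Step 5: w='a' (idx 2), next='b' -> output (2, 'b'), add 'ab' as idx 5
Step 6: w='ab' (idx 5), next='b' -> output (5, 'b'), add 'abb' as idx 6
Step 7: w='ab' (idx 5), end of input -> output (5, '')


Encoded: [(0, 'b'), (0, 'a'), (1, 'b'), (1, 'a'), (2, 'b'), (5, 'b'), (5, '')]


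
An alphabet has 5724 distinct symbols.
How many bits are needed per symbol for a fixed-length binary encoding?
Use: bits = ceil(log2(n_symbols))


log2(5724) = 12.4828
Bracket: 2^12 = 4096 < 5724 <= 2^13 = 8192
So ceil(log2(5724)) = 13

bits = ceil(log2(5724)) = ceil(12.4828) = 13 bits


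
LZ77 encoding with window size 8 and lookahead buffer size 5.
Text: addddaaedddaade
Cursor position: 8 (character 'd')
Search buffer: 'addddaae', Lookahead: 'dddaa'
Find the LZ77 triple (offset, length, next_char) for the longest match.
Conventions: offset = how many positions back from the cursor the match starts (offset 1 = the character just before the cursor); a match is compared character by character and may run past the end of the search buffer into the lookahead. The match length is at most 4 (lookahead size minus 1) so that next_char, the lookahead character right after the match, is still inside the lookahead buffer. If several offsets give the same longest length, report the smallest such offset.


Try each offset into the search buffer:
  offset=1 (pos 7, char 'e'): match length 0
  offset=2 (pos 6, char 'a'): match length 0
  offset=3 (pos 5, char 'a'): match length 0
  offset=4 (pos 4, char 'd'): match length 1
  offset=5 (pos 3, char 'd'): match length 2
  offset=6 (pos 2, char 'd'): match length 4
  offset=7 (pos 1, char 'd'): match length 3
  offset=8 (pos 0, char 'a'): match length 0
Longest match has length 4 at offset 6.
next_char = character at position 8 + 4 = 12 -> 'a'

Best match: offset=6, length=4 (matching 'ddda' starting at position 2)
LZ77 triple: (6, 4, 'a')


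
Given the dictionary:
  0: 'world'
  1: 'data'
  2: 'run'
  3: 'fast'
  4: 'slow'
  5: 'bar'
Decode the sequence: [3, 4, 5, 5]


Look up each index in the dictionary:
  3 -> 'fast'
  4 -> 'slow'
  5 -> 'bar'
  5 -> 'bar'

Decoded: "fast slow bar bar"


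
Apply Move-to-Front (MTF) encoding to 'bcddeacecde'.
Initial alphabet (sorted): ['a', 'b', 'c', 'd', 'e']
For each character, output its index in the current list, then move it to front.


MTF encoding:
'b': index 1 in ['a', 'b', 'c', 'd', 'e'] -> ['b', 'a', 'c', 'd', 'e']
'c': index 2 in ['b', 'a', 'c', 'd', 'e'] -> ['c', 'b', 'a', 'd', 'e']
'd': index 3 in ['c', 'b', 'a', 'd', 'e'] -> ['d', 'c', 'b', 'a', 'e']
'd': index 0 in ['d', 'c', 'b', 'a', 'e'] -> ['d', 'c', 'b', 'a', 'e']
'e': index 4 in ['d', 'c', 'b', 'a', 'e'] -> ['e', 'd', 'c', 'b', 'a']
'a': index 4 in ['e', 'd', 'c', 'b', 'a'] -> ['a', 'e', 'd', 'c', 'b']
'c': index 3 in ['a', 'e', 'd', 'c', 'b'] -> ['c', 'a', 'e', 'd', 'b']
'e': index 2 in ['c', 'a', 'e', 'd', 'b'] -> ['e', 'c', 'a', 'd', 'b']
'c': index 1 in ['e', 'c', 'a', 'd', 'b'] -> ['c', 'e', 'a', 'd', 'b']
'd': index 3 in ['c', 'e', 'a', 'd', 'b'] -> ['d', 'c', 'e', 'a', 'b']
'e': index 2 in ['d', 'c', 'e', 'a', 'b'] -> ['e', 'd', 'c', 'a', 'b']


Output: [1, 2, 3, 0, 4, 4, 3, 2, 1, 3, 2]


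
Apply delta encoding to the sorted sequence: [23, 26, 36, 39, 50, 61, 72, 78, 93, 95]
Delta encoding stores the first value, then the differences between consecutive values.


First value: 23
Deltas:
  26 - 23 = 3
  36 - 26 = 10
  39 - 36 = 3
  50 - 39 = 11
  61 - 50 = 11
  72 - 61 = 11
  78 - 72 = 6
  93 - 78 = 15
  95 - 93 = 2


Delta encoded: [23, 3, 10, 3, 11, 11, 11, 6, 15, 2]


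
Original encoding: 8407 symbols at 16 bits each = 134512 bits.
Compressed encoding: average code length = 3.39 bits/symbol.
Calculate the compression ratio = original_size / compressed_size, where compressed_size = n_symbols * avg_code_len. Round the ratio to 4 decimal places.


original_size = n_symbols * orig_bits = 8407 * 16 = 134512 bits
compressed_size = n_symbols * avg_code_len = 8407 * 3.39 = 28499.73 bits
ratio = original_size / compressed_size = 134512 / 28499.73 = 4.7198

Compression ratio = 4.7198


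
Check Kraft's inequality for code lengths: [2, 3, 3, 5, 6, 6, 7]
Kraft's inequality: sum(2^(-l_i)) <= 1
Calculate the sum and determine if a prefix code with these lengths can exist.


Sum = 2^(-2) + 2^(-3) + 2^(-3) + 2^(-5) + 2^(-6) + 2^(-6) + 2^(-7)
    = 0.25 + 0.125 + 0.125 + 0.03125 + 0.015625 + 0.015625 + 0.0078125
    = 73/128 = 0.5703125
Since 0.5703125 <= 1, Kraft's inequality IS satisfied.
A prefix code with these lengths CAN exist.

Kraft sum = 0.5703125. Satisfied.


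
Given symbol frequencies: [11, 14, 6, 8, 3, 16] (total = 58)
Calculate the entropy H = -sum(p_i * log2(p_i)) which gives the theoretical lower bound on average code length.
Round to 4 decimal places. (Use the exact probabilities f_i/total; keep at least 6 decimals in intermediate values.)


Per-symbol terms -p_i * log2(p_i) with p_i = f_i/58:
  p = 11/58 = 0.189655: log2(p) = -2.398549, -p*log2(p) = 0.454897
  p = 14/58 = 0.241379: log2(p) = -2.050626, -p*log2(p) = 0.494979
  p = 6/58 = 0.103448: log2(p) = -3.273018, -p*log2(p) = 0.338588
  p = 8/58 = 0.137931: log2(p) = -2.857981, -p*log2(p) = 0.394204
  p = 3/58 = 0.051724: log2(p) = -4.273018, -p*log2(p) = 0.221018
  p = 16/58 = 0.275862: log2(p) = -1.857981, -p*log2(p) = 0.512546
H = 0.454897 + 0.494979 + 0.338588 + 0.394204 + 0.221018 + 0.512546 = 2.416232

H = 2.4162 bits/symbol


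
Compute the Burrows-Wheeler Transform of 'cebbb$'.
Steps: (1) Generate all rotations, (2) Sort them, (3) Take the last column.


Rotations (sorted):
  0: $cebbb -> last char: b
  1: b$cebb -> last char: b
  2: bb$ceb -> last char: b
  3: bbb$ce -> last char: e
  4: cebbb$ -> last char: $
  5: ebbb$c -> last char: c


BWT = bbbe$c


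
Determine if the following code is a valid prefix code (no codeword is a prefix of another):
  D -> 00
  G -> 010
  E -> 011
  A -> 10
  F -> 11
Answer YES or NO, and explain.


Checking each pair (does one codeword prefix another?):
  D='00' vs G='010': no prefix
  D='00' vs E='011': no prefix
  D='00' vs A='10': no prefix
  D='00' vs F='11': no prefix
  G='010' vs D='00': no prefix
  G='010' vs E='011': no prefix
  G='010' vs A='10': no prefix
  G='010' vs F='11': no prefix
  E='011' vs D='00': no prefix
  E='011' vs G='010': no prefix
  E='011' vs A='10': no prefix
  E='011' vs F='11': no prefix
  A='10' vs D='00': no prefix
  A='10' vs G='010': no prefix
  A='10' vs E='011': no prefix
  A='10' vs F='11': no prefix
  F='11' vs D='00': no prefix
  F='11' vs G='010': no prefix
  F='11' vs E='011': no prefix
  F='11' vs A='10': no prefix
No violation found over all pairs.

YES -- this is a valid prefix code. No codeword is a prefix of any other codeword.


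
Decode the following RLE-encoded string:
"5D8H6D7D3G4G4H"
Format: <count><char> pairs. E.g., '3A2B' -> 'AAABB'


Expanding each <count><char> pair:
  5D -> 'DDDDD'
  8H -> 'HHHHHHHH'
  6D -> 'DDDDDD'
  7D -> 'DDDDDDD'
  3G -> 'GGG'
  4G -> 'GGGG'
  4H -> 'HHHH'

Decoded = DDDDDHHHHHHHHDDDDDDDDDDDDDGGGGGGGHHHH


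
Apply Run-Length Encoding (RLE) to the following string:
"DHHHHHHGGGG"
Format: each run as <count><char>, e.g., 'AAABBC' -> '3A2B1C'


Scanning runs left to right:
  i=0: run of 'D' x 1 -> '1D'
  i=1: run of 'H' x 6 -> '6H'
  i=7: run of 'G' x 4 -> '4G'

RLE = 1D6H4G


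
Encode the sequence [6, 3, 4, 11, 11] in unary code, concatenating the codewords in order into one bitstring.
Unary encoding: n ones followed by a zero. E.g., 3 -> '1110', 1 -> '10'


Encode each number as n ones followed by a terminating 0:
  6 -> 1111110 (7 bits)
  3 -> 1110 (4 bits)
  4 -> 11110 (5 bits)
  11 -> 111111111110 (12 bits)
  11 -> 111111111110 (12 bits)
Total length = 7 + 4 + 5 + 12 + 12 = 40 bits.

Unary([6, 3, 4, 11, 11]) = 1111110111011110111111111110111111111110 (40 bits)


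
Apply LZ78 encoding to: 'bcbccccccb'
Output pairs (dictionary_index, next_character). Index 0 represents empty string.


LZ78 encoding steps:
Dictionary: {0: ''}
Step 1: w='' (idx 0), next='b' -> output (0, 'b'), add 'b' as idx 1
Step 2: w='' (idx 0), next='c' -> output (0, 'c'), add 'c' as idx 2
Step 3: w='b' (idx 1), next='c' -> output (1, 'c'), add 'bc' as idx 3
Step 4: w='c' (idx 2), next='c' -> output (2, 'c'), add 'cc' as idx 4
Step 5: w='cc' (idx 4), next='c' -> output (4, 'c'), add 'ccc' as idx 5
Step 6: w='b' (idx 1), end of input -> output (1, '')


Encoded: [(0, 'b'), (0, 'c'), (1, 'c'), (2, 'c'), (4, 'c'), (1, '')]


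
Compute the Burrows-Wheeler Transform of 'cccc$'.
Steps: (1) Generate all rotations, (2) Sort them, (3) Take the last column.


Rotations (sorted):
  0: $cccc -> last char: c
  1: c$ccc -> last char: c
  2: cc$cc -> last char: c
  3: ccc$c -> last char: c
  4: cccc$ -> last char: $


BWT = cccc$


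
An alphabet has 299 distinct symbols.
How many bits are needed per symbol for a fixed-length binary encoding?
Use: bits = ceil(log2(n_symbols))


log2(299) = 8.224
Bracket: 2^8 = 256 < 299 <= 2^9 = 512
So ceil(log2(299)) = 9

bits = ceil(log2(299)) = ceil(8.224) = 9 bits


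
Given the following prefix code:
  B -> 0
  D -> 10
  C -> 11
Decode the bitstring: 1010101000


Decoding step by step:
Bits 10 -> D
Bits 10 -> D
Bits 10 -> D
Bits 10 -> D
Bits 0 -> B
Bits 0 -> B


Decoded message: DDDDBB


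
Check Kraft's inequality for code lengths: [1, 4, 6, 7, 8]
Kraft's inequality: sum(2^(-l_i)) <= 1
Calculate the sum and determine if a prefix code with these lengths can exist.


Sum = 2^(-1) + 2^(-4) + 2^(-6) + 2^(-7) + 2^(-8)
    = 0.5 + 0.0625 + 0.015625 + 0.0078125 + 0.00390625
    = 151/256 = 0.58984375
Since 0.58984375 <= 1, Kraft's inequality IS satisfied.
A prefix code with these lengths CAN exist.

Kraft sum = 0.58984375. Satisfied.


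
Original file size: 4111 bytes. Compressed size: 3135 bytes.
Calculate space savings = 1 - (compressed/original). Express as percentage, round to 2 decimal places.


ratio = compressed/original = 3135/4111 = 0.762588
savings = 1 - ratio = 1 - 0.762588 = 0.237412
as a percentage: 0.237412 * 100 = 23.74%

Space savings = 1 - 3135/4111 = 23.74%


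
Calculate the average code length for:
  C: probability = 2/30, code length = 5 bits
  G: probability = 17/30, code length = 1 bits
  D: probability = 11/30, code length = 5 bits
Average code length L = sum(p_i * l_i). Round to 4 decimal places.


Weighted contributions p_i * l_i:
  C: (2/30) * 5 = 10/30
  G: (17/30) * 1 = 17/30
  D: (11/30) * 5 = 55/30
Sum = (10 + 17 + 55)/30 = 82/30

L = 82/30 = 2.7333 bits/symbol


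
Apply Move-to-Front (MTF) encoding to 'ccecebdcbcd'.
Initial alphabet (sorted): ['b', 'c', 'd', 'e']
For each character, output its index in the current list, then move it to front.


MTF encoding:
'c': index 1 in ['b', 'c', 'd', 'e'] -> ['c', 'b', 'd', 'e']
'c': index 0 in ['c', 'b', 'd', 'e'] -> ['c', 'b', 'd', 'e']
'e': index 3 in ['c', 'b', 'd', 'e'] -> ['e', 'c', 'b', 'd']
'c': index 1 in ['e', 'c', 'b', 'd'] -> ['c', 'e', 'b', 'd']
'e': index 1 in ['c', 'e', 'b', 'd'] -> ['e', 'c', 'b', 'd']
'b': index 2 in ['e', 'c', 'b', 'd'] -> ['b', 'e', 'c', 'd']
'd': index 3 in ['b', 'e', 'c', 'd'] -> ['d', 'b', 'e', 'c']
'c': index 3 in ['d', 'b', 'e', 'c'] -> ['c', 'd', 'b', 'e']
'b': index 2 in ['c', 'd', 'b', 'e'] -> ['b', 'c', 'd', 'e']
'c': index 1 in ['b', 'c', 'd', 'e'] -> ['c', 'b', 'd', 'e']
'd': index 2 in ['c', 'b', 'd', 'e'] -> ['d', 'c', 'b', 'e']


Output: [1, 0, 3, 1, 1, 2, 3, 3, 2, 1, 2]


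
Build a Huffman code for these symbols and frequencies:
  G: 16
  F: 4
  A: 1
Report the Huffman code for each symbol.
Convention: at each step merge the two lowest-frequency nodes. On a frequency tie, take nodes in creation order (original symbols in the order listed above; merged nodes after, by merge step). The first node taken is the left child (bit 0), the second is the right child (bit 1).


Huffman tree construction:
Step 1: Merge A(1) + F(4) = 5
Step 2: Merge (A+F)(5) + G(16) = 21
Read each symbol's code off the tree from the root (left child = 0, right child = 1).

Codes:
  G: 1 (length 1)
  F: 01 (length 2)
  A: 00 (length 2)
Average code length: 26/21 = 1.2381 bits/symbol


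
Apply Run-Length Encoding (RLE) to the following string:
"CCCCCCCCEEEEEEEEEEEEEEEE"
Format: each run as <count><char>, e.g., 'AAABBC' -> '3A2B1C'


Scanning runs left to right:
  i=0: run of 'C' x 8 -> '8C'
  i=8: run of 'E' x 16 -> '16E'

RLE = 8C16E


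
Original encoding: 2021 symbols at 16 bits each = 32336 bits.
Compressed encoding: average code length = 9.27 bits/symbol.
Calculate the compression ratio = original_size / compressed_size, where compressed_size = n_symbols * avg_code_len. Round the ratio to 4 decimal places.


original_size = n_symbols * orig_bits = 2021 * 16 = 32336 bits
compressed_size = n_symbols * avg_code_len = 2021 * 9.27 = 18734.67 bits
ratio = original_size / compressed_size = 32336 / 18734.67 = 1.726

Compression ratio = 1.726


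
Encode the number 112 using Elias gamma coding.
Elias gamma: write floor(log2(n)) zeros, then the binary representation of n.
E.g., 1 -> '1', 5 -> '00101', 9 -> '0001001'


num_bits = floor(log2(112)) + 1 = 7
leading_zeros = num_bits - 1 = 6
binary(112) = 1110000

Elias gamma(112) = '000000' + '1110000' = 0000001110000 (13 bits)


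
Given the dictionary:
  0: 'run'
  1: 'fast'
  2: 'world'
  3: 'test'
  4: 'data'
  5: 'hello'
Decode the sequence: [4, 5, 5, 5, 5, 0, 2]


Look up each index in the dictionary:
  4 -> 'data'
  5 -> 'hello'
  5 -> 'hello'
  5 -> 'hello'
  5 -> 'hello'
  0 -> 'run'
  2 -> 'world'

Decoded: "data hello hello hello hello run world"


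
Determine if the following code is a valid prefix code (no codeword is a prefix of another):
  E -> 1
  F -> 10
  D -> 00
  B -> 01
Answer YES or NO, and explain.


Checking each pair (does one codeword prefix another?):
  E='1' vs F='10': prefix -- VIOLATION

NO -- this is NOT a valid prefix code. E (1) is a prefix of F (10).


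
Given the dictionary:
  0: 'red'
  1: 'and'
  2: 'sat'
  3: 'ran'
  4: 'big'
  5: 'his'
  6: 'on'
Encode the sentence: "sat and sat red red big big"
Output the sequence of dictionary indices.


Look up each word in the dictionary:
  'sat' -> 2
  'and' -> 1
  'sat' -> 2
  'red' -> 0
  'red' -> 0
  'big' -> 4
  'big' -> 4

Encoded: [2, 1, 2, 0, 0, 4, 4]


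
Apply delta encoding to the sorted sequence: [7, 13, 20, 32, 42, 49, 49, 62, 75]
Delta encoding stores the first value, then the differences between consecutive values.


First value: 7
Deltas:
  13 - 7 = 6
  20 - 13 = 7
  32 - 20 = 12
  42 - 32 = 10
  49 - 42 = 7
  49 - 49 = 0
  62 - 49 = 13
  75 - 62 = 13


Delta encoded: [7, 6, 7, 12, 10, 7, 0, 13, 13]


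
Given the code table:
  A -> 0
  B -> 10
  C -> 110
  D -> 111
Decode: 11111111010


Decoding:
111 -> D
111 -> D
110 -> C
10 -> B


Result: DDCB


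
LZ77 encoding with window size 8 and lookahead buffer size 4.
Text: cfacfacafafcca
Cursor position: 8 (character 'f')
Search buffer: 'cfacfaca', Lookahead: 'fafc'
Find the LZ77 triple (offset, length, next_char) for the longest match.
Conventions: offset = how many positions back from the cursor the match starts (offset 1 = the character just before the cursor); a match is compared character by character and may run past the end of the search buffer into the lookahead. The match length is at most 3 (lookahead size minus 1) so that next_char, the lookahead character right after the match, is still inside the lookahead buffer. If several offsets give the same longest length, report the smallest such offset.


Try each offset into the search buffer:
  offset=1 (pos 7, char 'a'): match length 0
  offset=2 (pos 6, char 'c'): match length 0
  offset=3 (pos 5, char 'a'): match length 0
  offset=4 (pos 4, char 'f'): match length 2
  offset=5 (pos 3, char 'c'): match length 0
  offset=6 (pos 2, char 'a'): match length 0
  offset=7 (pos 1, char 'f'): match length 2
  offset=8 (pos 0, char 'c'): match length 0
Longest match has length 2, found at offsets 4, 7; take the smallest, offset 4.
next_char = character at position 8 + 2 = 10 -> 'f'

Best match: offset=4, length=2 (matching 'fa' starting at position 4)
LZ77 triple: (4, 2, 'f')


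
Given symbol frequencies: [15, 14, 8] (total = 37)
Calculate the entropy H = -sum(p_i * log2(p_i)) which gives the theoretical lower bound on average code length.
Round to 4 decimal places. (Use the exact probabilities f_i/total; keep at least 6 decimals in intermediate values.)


Per-symbol terms -p_i * log2(p_i) with p_i = f_i/37:
  p = 15/37 = 0.405405: log2(p) = -1.302563, -p*log2(p) = 0.528066
  p = 14/37 = 0.378378: log2(p) = -1.402098, -p*log2(p) = 0.530524
  p = 8/37 = 0.216216: log2(p) = -2.209453, -p*log2(p) = 0.477720
H = 0.528066 + 0.530524 + 0.477720 = 1.536310

H = 1.5363 bits/symbol


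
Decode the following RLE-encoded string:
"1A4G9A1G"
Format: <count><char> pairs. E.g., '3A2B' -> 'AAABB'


Expanding each <count><char> pair:
  1A -> 'A'
  4G -> 'GGGG'
  9A -> 'AAAAAAAAA'
  1G -> 'G'

Decoded = AGGGGAAAAAAAAAG


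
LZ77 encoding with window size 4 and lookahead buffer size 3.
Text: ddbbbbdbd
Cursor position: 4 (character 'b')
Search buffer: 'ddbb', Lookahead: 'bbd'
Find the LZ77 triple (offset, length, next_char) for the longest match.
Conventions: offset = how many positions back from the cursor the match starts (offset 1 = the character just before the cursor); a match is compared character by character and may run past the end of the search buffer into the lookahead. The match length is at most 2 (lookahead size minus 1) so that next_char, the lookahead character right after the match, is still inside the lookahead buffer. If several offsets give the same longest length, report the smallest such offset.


Try each offset into the search buffer:
  offset=1 (pos 3, char 'b'): match length 2
  offset=2 (pos 2, char 'b'): match length 2
  offset=3 (pos 1, char 'd'): match length 0
  offset=4 (pos 0, char 'd'): match length 0
Longest match has length 2, found at offsets 1, 2; take the smallest, offset 1.
next_char = character at position 4 + 2 = 6 -> 'd'

Best match: offset=1, length=2 (matching 'bb' starting at position 3)
LZ77 triple: (1, 2, 'd')


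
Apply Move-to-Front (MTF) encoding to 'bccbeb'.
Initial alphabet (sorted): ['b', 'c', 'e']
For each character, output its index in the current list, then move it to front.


MTF encoding:
'b': index 0 in ['b', 'c', 'e'] -> ['b', 'c', 'e']
'c': index 1 in ['b', 'c', 'e'] -> ['c', 'b', 'e']
'c': index 0 in ['c', 'b', 'e'] -> ['c', 'b', 'e']
'b': index 1 in ['c', 'b', 'e'] -> ['b', 'c', 'e']
'e': index 2 in ['b', 'c', 'e'] -> ['e', 'b', 'c']
'b': index 1 in ['e', 'b', 'c'] -> ['b', 'e', 'c']


Output: [0, 1, 0, 1, 2, 1]


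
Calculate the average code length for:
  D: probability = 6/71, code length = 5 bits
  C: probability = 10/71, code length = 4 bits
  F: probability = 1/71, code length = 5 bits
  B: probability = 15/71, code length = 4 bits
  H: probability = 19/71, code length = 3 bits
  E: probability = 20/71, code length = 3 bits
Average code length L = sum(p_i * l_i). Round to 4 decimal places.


Weighted contributions p_i * l_i:
  D: (6/71) * 5 = 30/71
  C: (10/71) * 4 = 40/71
  F: (1/71) * 5 = 5/71
  B: (15/71) * 4 = 60/71
  H: (19/71) * 3 = 57/71
  E: (20/71) * 3 = 60/71
Sum = (30 + 40 + 5 + 60 + 57 + 60)/71 = 252/71

L = 252/71 = 3.5493 bits/symbol


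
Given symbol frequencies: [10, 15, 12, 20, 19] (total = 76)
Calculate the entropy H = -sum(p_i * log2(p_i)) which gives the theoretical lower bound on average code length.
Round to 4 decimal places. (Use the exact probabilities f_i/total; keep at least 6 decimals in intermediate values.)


Per-symbol terms -p_i * log2(p_i) with p_i = f_i/76:
  p = 10/76 = 0.131579: log2(p) = -2.925999, -p*log2(p) = 0.385000
  p = 15/76 = 0.197368: log2(p) = -2.341037, -p*log2(p) = 0.462047
  p = 12/76 = 0.157895: log2(p) = -2.662965, -p*log2(p) = 0.420468
  p = 20/76 = 0.263158: log2(p) = -1.925999, -p*log2(p) = 0.506842
  p = 19/76 = 0.250000: log2(p) = -2.000000, -p*log2(p) = 0.500000
H = 0.385000 + 0.462047 + 0.420468 + 0.506842 + 0.500000 = 2.274357

H = 2.2744 bits/symbol


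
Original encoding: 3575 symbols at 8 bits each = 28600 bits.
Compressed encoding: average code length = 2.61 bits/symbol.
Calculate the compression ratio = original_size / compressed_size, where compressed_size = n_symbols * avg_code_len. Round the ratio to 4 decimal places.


original_size = n_symbols * orig_bits = 3575 * 8 = 28600 bits
compressed_size = n_symbols * avg_code_len = 3575 * 2.61 = 9330.75 bits
ratio = original_size / compressed_size = 28600 / 9330.75 = 3.0651

Compression ratio = 3.0651


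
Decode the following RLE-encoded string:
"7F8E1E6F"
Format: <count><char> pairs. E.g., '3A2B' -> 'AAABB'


Expanding each <count><char> pair:
  7F -> 'FFFFFFF'
  8E -> 'EEEEEEEE'
  1E -> 'E'
  6F -> 'FFFFFF'

Decoded = FFFFFFFEEEEEEEEEFFFFFF


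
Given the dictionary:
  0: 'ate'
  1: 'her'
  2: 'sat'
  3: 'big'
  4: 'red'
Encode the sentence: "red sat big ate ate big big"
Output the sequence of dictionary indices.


Look up each word in the dictionary:
  'red' -> 4
  'sat' -> 2
  'big' -> 3
  'ate' -> 0
  'ate' -> 0
  'big' -> 3
  'big' -> 3

Encoded: [4, 2, 3, 0, 0, 3, 3]


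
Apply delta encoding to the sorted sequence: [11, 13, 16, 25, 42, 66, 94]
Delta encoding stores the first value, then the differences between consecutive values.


First value: 11
Deltas:
  13 - 11 = 2
  16 - 13 = 3
  25 - 16 = 9
  42 - 25 = 17
  66 - 42 = 24
  94 - 66 = 28


Delta encoded: [11, 2, 3, 9, 17, 24, 28]


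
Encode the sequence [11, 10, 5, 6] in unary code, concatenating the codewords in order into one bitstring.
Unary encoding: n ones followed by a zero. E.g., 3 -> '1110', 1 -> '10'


Encode each number as n ones followed by a terminating 0:
  11 -> 111111111110 (12 bits)
  10 -> 11111111110 (11 bits)
  5 -> 111110 (6 bits)
  6 -> 1111110 (7 bits)
Total length = 12 + 11 + 6 + 7 = 36 bits.

Unary([11, 10, 5, 6]) = 111111111110111111111101111101111110 (36 bits)


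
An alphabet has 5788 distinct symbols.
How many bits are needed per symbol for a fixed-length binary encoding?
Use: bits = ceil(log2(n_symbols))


log2(5788) = 12.4988
Bracket: 2^12 = 4096 < 5788 <= 2^13 = 8192
So ceil(log2(5788)) = 13

bits = ceil(log2(5788)) = ceil(12.4988) = 13 bits


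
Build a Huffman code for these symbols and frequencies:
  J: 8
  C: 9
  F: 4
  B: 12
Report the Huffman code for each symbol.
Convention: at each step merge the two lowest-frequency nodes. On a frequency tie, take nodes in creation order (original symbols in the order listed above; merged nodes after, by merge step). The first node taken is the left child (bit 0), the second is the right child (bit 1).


Huffman tree construction:
Step 1: Merge F(4) + J(8) = 12
Step 2: Merge C(9) + B(12) = 21
Step 3: Merge (F+J)(12) + (C+B)(21) = 33
Read each symbol's code off the tree from the root (left child = 0, right child = 1).

Codes:
  J: 01 (length 2)
  C: 10 (length 2)
  F: 00 (length 2)
  B: 11 (length 2)
Average code length: 66/33 = 2.0000 bits/symbol


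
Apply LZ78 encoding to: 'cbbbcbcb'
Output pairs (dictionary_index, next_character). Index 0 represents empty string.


LZ78 encoding steps:
Dictionary: {0: ''}
Step 1: w='' (idx 0), next='c' -> output (0, 'c'), add 'c' as idx 1
Step 2: w='' (idx 0), next='b' -> output (0, 'b'), add 'b' as idx 2
Step 3: w='b' (idx 2), next='b' -> output (2, 'b'), add 'bb' as idx 3
Step 4: w='c' (idx 1), next='b' -> output (1, 'b'), add 'cb' as idx 4
Step 5: w='cb' (idx 4), end of input -> output (4, '')


Encoded: [(0, 'c'), (0, 'b'), (2, 'b'), (1, 'b'), (4, '')]


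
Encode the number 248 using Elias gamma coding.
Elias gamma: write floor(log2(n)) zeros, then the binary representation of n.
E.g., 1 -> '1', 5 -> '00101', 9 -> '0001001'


num_bits = floor(log2(248)) + 1 = 8
leading_zeros = num_bits - 1 = 7
binary(248) = 11111000

Elias gamma(248) = '0000000' + '11111000' = 000000011111000 (15 bits)


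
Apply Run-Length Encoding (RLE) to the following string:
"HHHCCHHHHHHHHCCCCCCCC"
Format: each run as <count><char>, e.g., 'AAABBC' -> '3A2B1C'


Scanning runs left to right:
  i=0: run of 'H' x 3 -> '3H'
  i=3: run of 'C' x 2 -> '2C'
  i=5: run of 'H' x 8 -> '8H'
  i=13: run of 'C' x 8 -> '8C'

RLE = 3H2C8H8C


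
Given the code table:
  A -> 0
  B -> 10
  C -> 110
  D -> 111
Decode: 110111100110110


Decoding:
110 -> C
111 -> D
10 -> B
0 -> A
110 -> C
110 -> C


Result: CDBACC


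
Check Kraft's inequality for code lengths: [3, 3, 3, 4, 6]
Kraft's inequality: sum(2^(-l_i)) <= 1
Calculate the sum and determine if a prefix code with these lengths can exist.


Sum = 2^(-3) + 2^(-3) + 2^(-3) + 2^(-4) + 2^(-6)
    = 0.125 + 0.125 + 0.125 + 0.0625 + 0.015625
    = 29/64 = 0.453125
Since 0.453125 <= 1, Kraft's inequality IS satisfied.
A prefix code with these lengths CAN exist.

Kraft sum = 0.453125. Satisfied.


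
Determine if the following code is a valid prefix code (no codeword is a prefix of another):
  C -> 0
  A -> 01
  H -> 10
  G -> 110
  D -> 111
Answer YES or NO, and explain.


Checking each pair (does one codeword prefix another?):
  C='0' vs A='01': prefix -- VIOLATION

NO -- this is NOT a valid prefix code. C (0) is a prefix of A (01).


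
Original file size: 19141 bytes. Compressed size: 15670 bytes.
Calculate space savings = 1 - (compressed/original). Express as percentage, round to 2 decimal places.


ratio = compressed/original = 15670/19141 = 0.818662
savings = 1 - ratio = 1 - 0.818662 = 0.181338
as a percentage: 0.181338 * 100 = 18.13%

Space savings = 1 - 15670/19141 = 18.13%


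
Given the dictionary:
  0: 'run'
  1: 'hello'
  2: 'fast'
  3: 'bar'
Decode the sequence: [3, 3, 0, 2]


Look up each index in the dictionary:
  3 -> 'bar'
  3 -> 'bar'
  0 -> 'run'
  2 -> 'fast'

Decoded: "bar bar run fast"


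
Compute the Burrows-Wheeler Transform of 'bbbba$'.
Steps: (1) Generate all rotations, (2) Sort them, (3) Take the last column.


Rotations (sorted):
  0: $bbbba -> last char: a
  1: a$bbbb -> last char: b
  2: ba$bbb -> last char: b
  3: bba$bb -> last char: b
  4: bbba$b -> last char: b
  5: bbbba$ -> last char: $


BWT = abbbb$


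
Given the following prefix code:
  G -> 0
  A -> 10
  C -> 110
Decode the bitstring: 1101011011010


Decoding step by step:
Bits 110 -> C
Bits 10 -> A
Bits 110 -> C
Bits 110 -> C
Bits 10 -> A


Decoded message: CACCA


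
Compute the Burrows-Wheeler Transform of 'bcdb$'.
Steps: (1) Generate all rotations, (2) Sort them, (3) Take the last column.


Rotations (sorted):
  0: $bcdb -> last char: b
  1: b$bcd -> last char: d
  2: bcdb$ -> last char: $
  3: cdb$b -> last char: b
  4: db$bc -> last char: c


BWT = bd$bc


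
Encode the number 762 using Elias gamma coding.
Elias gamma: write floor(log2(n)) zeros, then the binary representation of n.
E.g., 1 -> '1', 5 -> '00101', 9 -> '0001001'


num_bits = floor(log2(762)) + 1 = 10
leading_zeros = num_bits - 1 = 9
binary(762) = 1011111010

Elias gamma(762) = '000000000' + '1011111010' = 0000000001011111010 (19 bits)


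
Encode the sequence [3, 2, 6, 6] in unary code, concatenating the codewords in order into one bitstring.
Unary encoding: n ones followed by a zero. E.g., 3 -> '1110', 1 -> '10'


Encode each number as n ones followed by a terminating 0:
  3 -> 1110 (4 bits)
  2 -> 110 (3 bits)
  6 -> 1111110 (7 bits)
  6 -> 1111110 (7 bits)
Total length = 4 + 3 + 7 + 7 = 21 bits.

Unary([3, 2, 6, 6]) = 111011011111101111110 (21 bits)


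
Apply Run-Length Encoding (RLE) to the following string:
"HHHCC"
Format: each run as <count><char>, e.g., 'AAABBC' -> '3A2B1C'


Scanning runs left to right:
  i=0: run of 'H' x 3 -> '3H'
  i=3: run of 'C' x 2 -> '2C'

RLE = 3H2C


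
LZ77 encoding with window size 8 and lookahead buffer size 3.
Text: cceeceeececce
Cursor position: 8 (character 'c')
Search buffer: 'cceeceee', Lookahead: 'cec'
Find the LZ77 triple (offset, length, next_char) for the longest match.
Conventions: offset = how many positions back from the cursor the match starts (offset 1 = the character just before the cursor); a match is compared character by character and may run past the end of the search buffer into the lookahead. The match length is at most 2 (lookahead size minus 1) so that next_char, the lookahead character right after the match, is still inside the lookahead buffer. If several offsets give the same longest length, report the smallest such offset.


Try each offset into the search buffer:
  offset=1 (pos 7, char 'e'): match length 0
  offset=2 (pos 6, char 'e'): match length 0
  offset=3 (pos 5, char 'e'): match length 0
  offset=4 (pos 4, char 'c'): match length 2
  offset=5 (pos 3, char 'e'): match length 0
  offset=6 (pos 2, char 'e'): match length 0
  offset=7 (pos 1, char 'c'): match length 2
  offset=8 (pos 0, char 'c'): match length 1
Longest match has length 2, found at offsets 4, 7; take the smallest, offset 4.
next_char = character at position 8 + 2 = 10 -> 'c'

Best match: offset=4, length=2 (matching 'ce' starting at position 4)
LZ77 triple: (4, 2, 'c')


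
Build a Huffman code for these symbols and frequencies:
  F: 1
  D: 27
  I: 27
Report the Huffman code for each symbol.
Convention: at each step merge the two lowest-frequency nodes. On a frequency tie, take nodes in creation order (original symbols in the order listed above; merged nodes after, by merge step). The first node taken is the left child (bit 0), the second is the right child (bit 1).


Huffman tree construction:
Step 1: Merge F(1) + D(27) = 28
Step 2: Merge I(27) + (F+D)(28) = 55
Read each symbol's code off the tree from the root (left child = 0, right child = 1).

Codes:
  F: 10 (length 2)
  D: 11 (length 2)
  I: 0 (length 1)
Average code length: 83/55 = 1.5091 bits/symbol


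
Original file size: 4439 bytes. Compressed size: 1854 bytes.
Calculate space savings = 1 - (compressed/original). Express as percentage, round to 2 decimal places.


ratio = compressed/original = 1854/4439 = 0.417662
savings = 1 - ratio = 1 - 0.417662 = 0.582338
as a percentage: 0.582338 * 100 = 58.23%

Space savings = 1 - 1854/4439 = 58.23%


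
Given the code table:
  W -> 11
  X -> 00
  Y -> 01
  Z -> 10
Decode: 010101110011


Decoding:
01 -> Y
01 -> Y
01 -> Y
11 -> W
00 -> X
11 -> W


Result: YYYWXW


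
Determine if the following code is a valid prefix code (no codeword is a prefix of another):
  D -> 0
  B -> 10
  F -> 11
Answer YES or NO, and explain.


Checking each pair (does one codeword prefix another?):
  D='0' vs B='10': no prefix
  D='0' vs F='11': no prefix
  B='10' vs D='0': no prefix
  B='10' vs F='11': no prefix
  F='11' vs D='0': no prefix
  F='11' vs B='10': no prefix
No violation found over all pairs.

YES -- this is a valid prefix code. No codeword is a prefix of any other codeword.


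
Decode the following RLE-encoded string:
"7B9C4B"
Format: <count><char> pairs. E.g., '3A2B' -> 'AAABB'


Expanding each <count><char> pair:
  7B -> 'BBBBBBB'
  9C -> 'CCCCCCCCC'
  4B -> 'BBBB'

Decoded = BBBBBBBCCCCCCCCCBBBB


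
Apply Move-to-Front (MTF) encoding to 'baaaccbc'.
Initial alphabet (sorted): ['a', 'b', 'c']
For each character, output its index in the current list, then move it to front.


MTF encoding:
'b': index 1 in ['a', 'b', 'c'] -> ['b', 'a', 'c']
'a': index 1 in ['b', 'a', 'c'] -> ['a', 'b', 'c']
'a': index 0 in ['a', 'b', 'c'] -> ['a', 'b', 'c']
'a': index 0 in ['a', 'b', 'c'] -> ['a', 'b', 'c']
'c': index 2 in ['a', 'b', 'c'] -> ['c', 'a', 'b']
'c': index 0 in ['c', 'a', 'b'] -> ['c', 'a', 'b']
'b': index 2 in ['c', 'a', 'b'] -> ['b', 'c', 'a']
'c': index 1 in ['b', 'c', 'a'] -> ['c', 'b', 'a']


Output: [1, 1, 0, 0, 2, 0, 2, 1]


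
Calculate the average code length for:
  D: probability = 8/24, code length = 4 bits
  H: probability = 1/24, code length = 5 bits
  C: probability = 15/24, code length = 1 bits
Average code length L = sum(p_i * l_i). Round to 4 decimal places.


Weighted contributions p_i * l_i:
  D: (8/24) * 4 = 32/24
  H: (1/24) * 5 = 5/24
  C: (15/24) * 1 = 15/24
Sum = (32 + 5 + 15)/24 = 52/24

L = 52/24 = 2.1667 bits/symbol


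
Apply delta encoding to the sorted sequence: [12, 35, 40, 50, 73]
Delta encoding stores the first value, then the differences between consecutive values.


First value: 12
Deltas:
  35 - 12 = 23
  40 - 35 = 5
  50 - 40 = 10
  73 - 50 = 23


Delta encoded: [12, 23, 5, 10, 23]


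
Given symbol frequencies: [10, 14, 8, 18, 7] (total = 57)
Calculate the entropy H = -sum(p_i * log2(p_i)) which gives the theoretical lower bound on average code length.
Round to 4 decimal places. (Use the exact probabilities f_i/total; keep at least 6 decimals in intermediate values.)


Per-symbol terms -p_i * log2(p_i) with p_i = f_i/57:
  p = 10/57 = 0.175439: log2(p) = -2.510962, -p*log2(p) = 0.440520
  p = 14/57 = 0.245614: log2(p) = -2.025535, -p*log2(p) = 0.497500
  p = 8/57 = 0.140351: log2(p) = -2.832890, -p*log2(p) = 0.397599
  p = 18/57 = 0.315789: log2(p) = -1.662965, -p*log2(p) = 0.525147
  p = 7/57 = 0.122807: log2(p) = -3.025535, -p*log2(p) = 0.371557
H = 0.440520 + 0.497500 + 0.397599 + 0.525147 + 0.371557 = 2.232323

H = 2.2323 bits/symbol


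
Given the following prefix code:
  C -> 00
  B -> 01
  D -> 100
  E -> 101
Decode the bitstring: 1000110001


Decoding step by step:
Bits 100 -> D
Bits 01 -> B
Bits 100 -> D
Bits 01 -> B


Decoded message: DBDB


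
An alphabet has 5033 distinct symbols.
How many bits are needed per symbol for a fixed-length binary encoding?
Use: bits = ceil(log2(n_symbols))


log2(5033) = 12.2972
Bracket: 2^12 = 4096 < 5033 <= 2^13 = 8192
So ceil(log2(5033)) = 13

bits = ceil(log2(5033)) = ceil(12.2972) = 13 bits


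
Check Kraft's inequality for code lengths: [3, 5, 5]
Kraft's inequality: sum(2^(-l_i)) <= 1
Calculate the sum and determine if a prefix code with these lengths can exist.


Sum = 2^(-3) + 2^(-5) + 2^(-5)
    = 0.125 + 0.03125 + 0.03125
    = 6/32 = 0.1875
Since 0.1875 <= 1, Kraft's inequality IS satisfied.
A prefix code with these lengths CAN exist.

Kraft sum = 0.1875. Satisfied.


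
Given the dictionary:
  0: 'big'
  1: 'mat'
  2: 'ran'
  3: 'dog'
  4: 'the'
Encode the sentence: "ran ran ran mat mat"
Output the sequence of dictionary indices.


Look up each word in the dictionary:
  'ran' -> 2
  'ran' -> 2
  'ran' -> 2
  'mat' -> 1
  'mat' -> 1

Encoded: [2, 2, 2, 1, 1]


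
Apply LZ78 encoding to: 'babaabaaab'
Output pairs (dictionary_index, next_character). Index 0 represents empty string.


LZ78 encoding steps:
Dictionary: {0: ''}
Step 1: w='' (idx 0), next='b' -> output (0, 'b'), add 'b' as idx 1
Step 2: w='' (idx 0), next='a' -> output (0, 'a'), add 'a' as idx 2
Step 3: w='b' (idx 1), next='a' -> output (1, 'a'), add 'ba' as idx 3
Step 4: w='a' (idx 2), next='b' -> output (2, 'b'), add 'ab' as idx 4
Step 5: w='a' (idx 2), next='a' -> output (2, 'a'), add 'aa' as idx 5
Step 6: w='ab' (idx 4), end of input -> output (4, '')


Encoded: [(0, 'b'), (0, 'a'), (1, 'a'), (2, 'b'), (2, 'a'), (4, '')]


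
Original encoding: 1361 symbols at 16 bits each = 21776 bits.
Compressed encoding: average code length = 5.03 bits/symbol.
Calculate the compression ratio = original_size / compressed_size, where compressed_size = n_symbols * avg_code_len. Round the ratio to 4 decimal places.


original_size = n_symbols * orig_bits = 1361 * 16 = 21776 bits
compressed_size = n_symbols * avg_code_len = 1361 * 5.03 = 6845.83 bits
ratio = original_size / compressed_size = 21776 / 6845.83 = 3.1809

Compression ratio = 3.1809


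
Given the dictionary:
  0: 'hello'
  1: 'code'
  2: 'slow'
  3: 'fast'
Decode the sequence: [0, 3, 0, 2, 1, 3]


Look up each index in the dictionary:
  0 -> 'hello'
  3 -> 'fast'
  0 -> 'hello'
  2 -> 'slow'
  1 -> 'code'
  3 -> 'fast'

Decoded: "hello fast hello slow code fast"


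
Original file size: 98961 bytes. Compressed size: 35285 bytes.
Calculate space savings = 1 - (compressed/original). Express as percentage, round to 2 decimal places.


ratio = compressed/original = 35285/98961 = 0.356555
savings = 1 - ratio = 1 - 0.356555 = 0.643445
as a percentage: 0.643445 * 100 = 64.34%

Space savings = 1 - 35285/98961 = 64.34%


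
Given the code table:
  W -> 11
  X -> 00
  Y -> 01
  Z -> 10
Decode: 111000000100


Decoding:
11 -> W
10 -> Z
00 -> X
00 -> X
01 -> Y
00 -> X


Result: WZXXYX
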